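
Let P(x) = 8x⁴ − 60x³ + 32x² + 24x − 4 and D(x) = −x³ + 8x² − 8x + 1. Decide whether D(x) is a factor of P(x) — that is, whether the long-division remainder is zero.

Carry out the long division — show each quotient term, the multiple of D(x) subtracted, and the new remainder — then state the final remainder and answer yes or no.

Step 1: lead(8x⁴ − 60x³ + 32x² + 24x − 4) ÷ lead(D) = 8x⁴ ÷ −x³ = −8x. Subtract (−8x)·D = 8x⁴ − 64x³ + 64x² − 8x. Remainder: 4x³ − 32x² + 32x − 4.
Step 2: lead(4x³ − 32x² + 32x − 4) ÷ lead(D) = 4x³ ÷ −x³ = −4. Subtract (−4)·D = 4x³ − 32x² + 32x − 4. Remainder: 0.

R(x) = 0, so D(x) is a factor of P(x). yes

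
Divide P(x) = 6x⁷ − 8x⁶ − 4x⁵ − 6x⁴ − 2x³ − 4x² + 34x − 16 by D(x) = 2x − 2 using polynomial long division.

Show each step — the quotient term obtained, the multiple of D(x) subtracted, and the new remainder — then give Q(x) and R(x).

Step 1: lead(6x⁷ − 8x⁶ − 4x⁵ − 6x⁴ − 2x³ − 4x² + 34x − 16) ÷ lead(D) = 6x⁷ ÷ 2x = 3x⁶. Subtract (3x⁶)·D = 6x⁷ − 6x⁶. Remainder: −2x⁶ − 4x⁵ − 6x⁴ − 2x³ − 4x² + 34x − 16.
Step 2: lead(−2x⁶ − 4x⁵ − 6x⁴ − 2x³ − 4x² + 34x − 16) ÷ lead(D) = −2x⁶ ÷ 2x = −x⁵. Subtract (−x⁵)·D = −2x⁶ + 2x⁵. Remainder: −6x⁵ − 6x⁴ − 2x³ − 4x² + 34x − 16.
Step 3: lead(−6x⁵ − 6x⁴ − 2x³ − 4x² + 34x − 16) ÷ lead(D) = −6x⁵ ÷ 2x = −3x⁴. Subtract (−3x⁴)·D = −6x⁵ + 6x⁴. Remainder: −12x⁴ − 2x³ − 4x² + 34x − 16.
Step 4: lead(−12x⁴ − 2x³ − 4x² + 34x − 16) ÷ lead(D) = −12x⁴ ÷ 2x = −6x³. Subtract (−6x³)·D = −12x⁴ + 12x³. Remainder: −14x³ − 4x² + 34x − 16.
Step 5: lead(−14x³ − 4x² + 34x − 16) ÷ lead(D) = −14x³ ÷ 2x = −7x². Subtract (−7x²)·D = −14x³ + 14x². Remainder: −18x² + 34x − 16.
Step 6: lead(−18x² + 34x − 16) ÷ lead(D) = −18x² ÷ 2x = −9x. Subtract (−9x)·D = −18x² + 18x. Remainder: 16x − 16.
Step 7: lead(16x − 16) ÷ lead(D) = 16x ÷ 2x = 8. Subtract (8)·D = 16x − 16. Remainder: 0.

Q(x) = 3x⁶ − x⁵ − 3x⁴ − 6x³ − 7x² − 9x + 8; R(x) = 0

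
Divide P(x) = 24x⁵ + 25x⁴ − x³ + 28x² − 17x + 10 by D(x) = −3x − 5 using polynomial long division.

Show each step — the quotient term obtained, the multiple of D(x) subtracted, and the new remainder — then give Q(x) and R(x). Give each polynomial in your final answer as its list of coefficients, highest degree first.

Q = [-8, 5, -8, 4, -1]; R = [5]

Step 1: lead(24x⁵ + 25x⁴ − x³ + 28x² − 17x + 10) ÷ lead(D) = 24x⁵ ÷ −3x = −8x⁴. Subtract (−8x⁴)·D = 24x⁵ + 40x⁴. Remainder: −15x⁴ − x³ + 28x² − 17x + 10.
Step 2: lead(−15x⁴ − x³ + 28x² − 17x + 10) ÷ lead(D) = −15x⁴ ÷ −3x = 5x³. Subtract (5x³)·D = −15x⁴ − 25x³. Remainder: 24x³ + 28x² − 17x + 10.
Step 3: lead(24x³ + 28x² − 17x + 10) ÷ lead(D) = 24x³ ÷ −3x = −8x². Subtract (−8x²)·D = 24x³ + 40x². Remainder: −12x² − 17x + 10.
Step 4: lead(−12x² − 17x + 10) ÷ lead(D) = −12x² ÷ −3x = 4x. Subtract (4x)·D = −12x² − 20x. Remainder: 3x + 10.
Step 5: lead(3x + 10) ÷ lead(D) = 3x ÷ −3x = −1. Subtract (−1)·D = 3x + 5. Remainder: 5.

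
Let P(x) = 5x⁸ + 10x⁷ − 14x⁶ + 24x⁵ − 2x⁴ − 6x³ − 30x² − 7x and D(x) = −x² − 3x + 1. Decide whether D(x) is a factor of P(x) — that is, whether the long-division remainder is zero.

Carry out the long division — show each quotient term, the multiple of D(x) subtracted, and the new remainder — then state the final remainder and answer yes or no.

Step 1: lead(5x⁸ + 10x⁷ − 14x⁶ + 24x⁵ − 2x⁴ − 6x³ − 30x² − 7x) ÷ lead(D) = 5x⁸ ÷ −x² = −5x⁶. Subtract (−5x⁶)·D = 5x⁸ + 15x⁷ − 5x⁶. Remainder: −5x⁷ − 9x⁶ + 24x⁵ − 2x⁴ − 6x³ − 30x² − 7x.
Step 2: lead(−5x⁷ − 9x⁶ + 24x⁵ − 2x⁴ − 6x³ − 30x² − 7x) ÷ lead(D) = −5x⁷ ÷ −x² = 5x⁵. Subtract (5x⁵)·D = −5x⁷ − 15x⁶ + 5x⁵. Remainder: 6x⁶ + 19x⁵ − 2x⁴ − 6x³ − 30x² − 7x.
Step 3: lead(6x⁶ + 19x⁵ − 2x⁴ − 6x³ − 30x² − 7x) ÷ lead(D) = 6x⁶ ÷ −x² = −6x⁴. Subtract (−6x⁴)·D = 6x⁶ + 18x⁵ − 6x⁴. Remainder: x⁵ + 4x⁴ − 6x³ − 30x² − 7x.
Step 4: lead(x⁵ + 4x⁴ − 6x³ − 30x² − 7x) ÷ lead(D) = x⁵ ÷ −x² = −x³. Subtract (−x³)·D = x⁵ + 3x⁴ − x³. Remainder: x⁴ − 5x³ − 30x² − 7x.
Step 5: lead(x⁴ − 5x³ − 30x² − 7x) ÷ lead(D) = x⁴ ÷ −x² = −x². Subtract (−x²)·D = x⁴ + 3x³ − x². Remainder: −8x³ − 29x² − 7x.
Step 6: lead(−8x³ − 29x² − 7x) ÷ lead(D) = −8x³ ÷ −x² = 8x. Subtract (8x)·D = −8x³ − 24x² + 8x. Remainder: −5x² − 15x.
Step 7: lead(−5x² − 15x) ÷ lead(D) = −5x² ÷ −x² = 5. Subtract (5)·D = −5x² − 15x + 5. Remainder: −5.

R(x) = −5, so D(x) is not a factor of P(x). no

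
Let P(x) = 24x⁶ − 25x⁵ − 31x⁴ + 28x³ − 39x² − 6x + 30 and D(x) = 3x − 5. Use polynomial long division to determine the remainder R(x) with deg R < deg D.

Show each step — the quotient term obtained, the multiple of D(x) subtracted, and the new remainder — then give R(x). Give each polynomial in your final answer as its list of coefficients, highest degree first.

R = [-5]

Step 1: lead(24x⁶ − 25x⁵ − 31x⁴ + 28x³ − 39x² − 6x + 30) ÷ lead(D) = 24x⁶ ÷ 3x = 8x⁵. Subtract (8x⁵)·D = 24x⁶ − 40x⁵. Remainder: 15x⁵ − 31x⁴ + 28x³ − 39x² − 6x + 30.
Step 2: lead(15x⁵ − 31x⁴ + 28x³ − 39x² − 6x + 30) ÷ lead(D) = 15x⁵ ÷ 3x = 5x⁴. Subtract (5x⁴)·D = 15x⁵ − 25x⁴. Remainder: −6x⁴ + 28x³ − 39x² − 6x + 30.
Step 3: lead(−6x⁴ + 28x³ − 39x² − 6x + 30) ÷ lead(D) = −6x⁴ ÷ 3x = −2x³. Subtract (−2x³)·D = −6x⁴ + 10x³. Remainder: 18x³ − 39x² − 6x + 30.
Step 4: lead(18x³ − 39x² − 6x + 30) ÷ lead(D) = 18x³ ÷ 3x = 6x². Subtract (6x²)·D = 18x³ − 30x². Remainder: −9x² − 6x + 30.
Step 5: lead(−9x² − 6x + 30) ÷ lead(D) = −9x² ÷ 3x = −3x. Subtract (−3x)·D = −9x² + 15x. Remainder: −21x + 30.
Step 6: lead(−21x + 30) ÷ lead(D) = −21x ÷ 3x = −7. Subtract (−7)·D = −21x + 35. Remainder: −5.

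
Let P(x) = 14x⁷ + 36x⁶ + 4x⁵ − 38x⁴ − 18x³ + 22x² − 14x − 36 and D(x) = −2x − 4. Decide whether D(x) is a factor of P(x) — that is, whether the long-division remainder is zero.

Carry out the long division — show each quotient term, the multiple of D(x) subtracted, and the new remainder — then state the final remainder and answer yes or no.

Step 1: lead(14x⁷ + 36x⁶ + 4x⁵ − 38x⁴ − 18x³ + 22x² − 14x − 36) ÷ lead(D) = 14x⁷ ÷ −2x = −7x⁶. Subtract (−7x⁶)·D = 14x⁷ + 28x⁶. Remainder: 8x⁶ + 4x⁵ − 38x⁴ − 18x³ + 22x² − 14x − 36.
Step 2: lead(8x⁶ + 4x⁵ − 38x⁴ − 18x³ + 22x² − 14x − 36) ÷ lead(D) = 8x⁶ ÷ −2x = −4x⁵. Subtract (−4x⁵)·D = 8x⁶ + 16x⁵. Remainder: −12x⁵ − 38x⁴ − 18x³ + 22x² − 14x − 36.
Step 3: lead(−12x⁵ − 38x⁴ − 18x³ + 22x² − 14x − 36) ÷ lead(D) = −12x⁵ ÷ −2x = 6x⁴. Subtract (6x⁴)·D = −12x⁵ − 24x⁴. Remainder: −14x⁴ − 18x³ + 22x² − 14x − 36.
Step 4: lead(−14x⁴ − 18x³ + 22x² − 14x − 36) ÷ lead(D) = −14x⁴ ÷ −2x = 7x³. Subtract (7x³)·D = −14x⁴ − 28x³. Remainder: 10x³ + 22x² − 14x − 36.
Step 5: lead(10x³ + 22x² − 14x − 36) ÷ lead(D) = 10x³ ÷ −2x = −5x². Subtract (−5x²)·D = 10x³ + 20x². Remainder: 2x² − 14x − 36.
Step 6: lead(2x² − 14x − 36) ÷ lead(D) = 2x² ÷ −2x = −x. Subtract (−x)·D = 2x² + 4x. Remainder: −18x − 36.
Step 7: lead(−18x − 36) ÷ lead(D) = −18x ÷ −2x = 9. Subtract (9)·D = −18x − 36. Remainder: 0.

R(x) = 0, so D(x) is a factor of P(x). yes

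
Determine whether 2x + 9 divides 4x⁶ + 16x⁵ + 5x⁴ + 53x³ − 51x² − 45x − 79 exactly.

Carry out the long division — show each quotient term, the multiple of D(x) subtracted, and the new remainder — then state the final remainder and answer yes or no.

R(x) = 2, so D(x) is not a factor of P(x). no

Step 1: lead(4x⁶ + 16x⁵ + 5x⁴ + 53x³ − 51x² − 45x − 79) ÷ lead(D) = 4x⁶ ÷ 2x = 2x⁵. Subtract (2x⁵)·D = 4x⁶ + 18x⁵. Remainder: −2x⁵ + 5x⁴ + 53x³ − 51x² − 45x − 79.
Step 2: lead(−2x⁵ + 5x⁴ + 53x³ − 51x² − 45x − 79) ÷ lead(D) = −2x⁵ ÷ 2x = −x⁴. Subtract (−x⁴)·D = −2x⁵ − 9x⁴. Remainder: 14x⁴ + 53x³ − 51x² − 45x − 79.
Step 3: lead(14x⁴ + 53x³ − 51x² − 45x − 79) ÷ lead(D) = 14x⁴ ÷ 2x = 7x³. Subtract (7x³)·D = 14x⁴ + 63x³. Remainder: −10x³ − 51x² − 45x − 79.
Step 4: lead(−10x³ − 51x² − 45x − 79) ÷ lead(D) = −10x³ ÷ 2x = −5x². Subtract (−5x²)·D = −10x³ − 45x². Remainder: −6x² − 45x − 79.
Step 5: lead(−6x² − 45x − 79) ÷ lead(D) = −6x² ÷ 2x = −3x. Subtract (−3x)·D = −6x² − 27x. Remainder: −18x − 79.
Step 6: lead(−18x − 79) ÷ lead(D) = −18x ÷ 2x = −9. Subtract (−9)·D = −18x − 81. Remainder: 2.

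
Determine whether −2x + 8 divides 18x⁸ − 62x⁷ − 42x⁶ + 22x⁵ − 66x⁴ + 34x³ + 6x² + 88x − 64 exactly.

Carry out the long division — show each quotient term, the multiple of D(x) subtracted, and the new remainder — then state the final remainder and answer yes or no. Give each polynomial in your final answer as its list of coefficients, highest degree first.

Step 1: lead(18x⁸ − 62x⁷ − 42x⁶ + 22x⁵ − 66x⁴ + 34x³ + 6x² + 88x − 64) ÷ lead(D) = 18x⁸ ÷ −2x = −9x⁷. Subtract (−9x⁷)·D = 18x⁸ − 72x⁷. Remainder: 10x⁷ − 42x⁶ + 22x⁵ − 66x⁴ + 34x³ + 6x² + 88x − 64.
Step 2: lead(10x⁷ − 42x⁶ + 22x⁵ − 66x⁴ + 34x³ + 6x² + 88x − 64) ÷ lead(D) = 10x⁷ ÷ −2x = −5x⁶. Subtract (−5x⁶)·D = 10x⁷ − 40x⁶. Remainder: −2x⁶ + 22x⁵ − 66x⁴ + 34x³ + 6x² + 88x − 64.
Step 3: lead(−2x⁶ + 22x⁵ − 66x⁴ + 34x³ + 6x² + 88x − 64) ÷ lead(D) = −2x⁶ ÷ −2x = x⁵. Subtract (x⁵)·D = −2x⁶ + 8x⁵. Remainder: 14x⁵ − 66x⁴ + 34x³ + 6x² + 88x − 64.
Step 4: lead(14x⁵ − 66x⁴ + 34x³ + 6x² + 88x − 64) ÷ lead(D) = 14x⁵ ÷ −2x = −7x⁴. Subtract (−7x⁴)·D = 14x⁵ − 56x⁴. Remainder: −10x⁴ + 34x³ + 6x² + 88x − 64.
Step 5: lead(−10x⁴ + 34x³ + 6x² + 88x − 64) ÷ lead(D) = −10x⁴ ÷ −2x = 5x³. Subtract (5x³)·D = −10x⁴ + 40x³. Remainder: −6x³ + 6x² + 88x − 64.
Step 6: lead(−6x³ + 6x² + 88x − 64) ÷ lead(D) = −6x³ ÷ −2x = 3x². Subtract (3x²)·D = −6x³ + 24x². Remainder: −18x² + 88x − 64.
Step 7: lead(−18x² + 88x − 64) ÷ lead(D) = −18x² ÷ −2x = 9x. Subtract (9x)·D = −18x² + 72x. Remainder: 16x − 64.
Step 8: lead(16x − 64) ÷ lead(D) = 16x ÷ −2x = −8. Subtract (−8)·D = 16x − 64. Remainder: 0.

R = [0], so D(x) is a factor of P(x). yes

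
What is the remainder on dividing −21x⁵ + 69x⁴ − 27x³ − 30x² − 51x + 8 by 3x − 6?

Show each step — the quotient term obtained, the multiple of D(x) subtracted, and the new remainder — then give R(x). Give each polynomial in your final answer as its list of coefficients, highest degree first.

Step 1: lead(−21x⁵ + 69x⁴ − 27x³ − 30x² − 51x + 8) ÷ lead(D) = −21x⁵ ÷ 3x = −7x⁴. Subtract (−7x⁴)·D = −21x⁵ + 42x⁴. Remainder: 27x⁴ − 27x³ − 30x² − 51x + 8.
Step 2: lead(27x⁴ − 27x³ − 30x² − 51x + 8) ÷ lead(D) = 27x⁴ ÷ 3x = 9x³. Subtract (9x³)·D = 27x⁴ − 54x³. Remainder: 27x³ − 30x² − 51x + 8.
Step 3: lead(27x³ − 30x² − 51x + 8) ÷ lead(D) = 27x³ ÷ 3x = 9x². Subtract (9x²)·D = 27x³ − 54x². Remainder: 24x² − 51x + 8.
Step 4: lead(24x² − 51x + 8) ÷ lead(D) = 24x² ÷ 3x = 8x. Subtract (8x)·D = 24x² − 48x. Remainder: −3x + 8.
Step 5: lead(−3x + 8) ÷ lead(D) = −3x ÷ 3x = −1. Subtract (−1)·D = −3x + 6. Remainder: 2.

R = [2]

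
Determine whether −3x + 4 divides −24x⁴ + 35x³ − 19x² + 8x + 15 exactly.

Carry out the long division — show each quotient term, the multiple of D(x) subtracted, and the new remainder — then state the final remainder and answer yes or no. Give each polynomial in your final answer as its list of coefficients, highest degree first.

R = [-1], so D(x) is not a factor of P(x). no

Step 1: lead(−24x⁴ + 35x³ − 19x² + 8x + 15) ÷ lead(D) = −24x⁴ ÷ −3x = 8x³. Subtract (8x³)·D = −24x⁴ + 32x³. Remainder: 3x³ − 19x² + 8x + 15.
Step 2: lead(3x³ − 19x² + 8x + 15) ÷ lead(D) = 3x³ ÷ −3x = −x². Subtract (−x²)·D = 3x³ − 4x². Remainder: −15x² + 8x + 15.
Step 3: lead(−15x² + 8x + 15) ÷ lead(D) = −15x² ÷ −3x = 5x. Subtract (5x)·D = −15x² + 20x. Remainder: −12x + 15.
Step 4: lead(−12x + 15) ÷ lead(D) = −12x ÷ −3x = 4. Subtract (4)·D = −12x + 16. Remainder: −1.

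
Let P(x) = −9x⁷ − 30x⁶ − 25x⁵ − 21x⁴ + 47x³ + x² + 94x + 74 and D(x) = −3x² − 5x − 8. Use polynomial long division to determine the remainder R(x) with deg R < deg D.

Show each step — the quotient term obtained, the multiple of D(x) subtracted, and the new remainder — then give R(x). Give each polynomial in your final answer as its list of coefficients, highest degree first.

R = [1, 2]

Step 1: lead(−9x⁷ − 30x⁶ − 25x⁵ − 21x⁴ + 47x³ + x² + 94x + 74) ÷ lead(D) = −9x⁷ ÷ −3x² = 3x⁵. Subtract (3x⁵)·D = −9x⁷ − 15x⁶ − 24x⁵. Remainder: −15x⁶ − x⁵ − 21x⁴ + 47x³ + x² + 94x + 74.
Step 2: lead(−15x⁶ − x⁵ − 21x⁴ + 47x³ + x² + 94x + 74) ÷ lead(D) = −15x⁶ ÷ −3x² = 5x⁴. Subtract (5x⁴)·D = −15x⁶ − 25x⁵ − 40x⁴. Remainder: 24x⁵ + 19x⁴ + 47x³ + x² + 94x + 74.
Step 3: lead(24x⁵ + 19x⁴ + 47x³ + x² + 94x + 74) ÷ lead(D) = 24x⁵ ÷ −3x² = −8x³. Subtract (−8x³)·D = 24x⁵ + 40x⁴ + 64x³. Remainder: −21x⁴ − 17x³ + x² + 94x + 74.
Step 4: lead(−21x⁴ − 17x³ + x² + 94x + 74) ÷ lead(D) = −21x⁴ ÷ −3x² = 7x². Subtract (7x²)·D = −21x⁴ − 35x³ − 56x². Remainder: 18x³ + 57x² + 94x + 74.
Step 5: lead(18x³ + 57x² + 94x + 74) ÷ lead(D) = 18x³ ÷ −3x² = −6x. Subtract (−6x)·D = 18x³ + 30x² + 48x. Remainder: 27x² + 46x + 74.
Step 6: lead(27x² + 46x + 74) ÷ lead(D) = 27x² ÷ −3x² = −9. Subtract (−9)·D = 27x² + 45x + 72. Remainder: x + 2.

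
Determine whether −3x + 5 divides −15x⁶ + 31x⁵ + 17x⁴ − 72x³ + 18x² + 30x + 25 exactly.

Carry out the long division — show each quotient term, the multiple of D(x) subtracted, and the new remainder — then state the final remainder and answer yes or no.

R(x) = 0, so D(x) is a factor of P(x). yes

Step 1: lead(−15x⁶ + 31x⁵ + 17x⁴ − 72x³ + 18x² + 30x + 25) ÷ lead(D) = −15x⁶ ÷ −3x = 5x⁵. Subtract (5x⁵)·D = −15x⁶ + 25x⁵. Remainder: 6x⁵ + 17x⁴ − 72x³ + 18x² + 30x + 25.
Step 2: lead(6x⁵ + 17x⁴ − 72x³ + 18x² + 30x + 25) ÷ lead(D) = 6x⁵ ÷ −3x = −2x⁴. Subtract (−2x⁴)·D = 6x⁵ − 10x⁴. Remainder: 27x⁴ − 72x³ + 18x² + 30x + 25.
Step 3: lead(27x⁴ − 72x³ + 18x² + 30x + 25) ÷ lead(D) = 27x⁴ ÷ −3x = −9x³. Subtract (−9x³)·D = 27x⁴ − 45x³. Remainder: −27x³ + 18x² + 30x + 25.
Step 4: lead(−27x³ + 18x² + 30x + 25) ÷ lead(D) = −27x³ ÷ −3x = 9x². Subtract (9x²)·D = −27x³ + 45x². Remainder: −27x² + 30x + 25.
Step 5: lead(−27x² + 30x + 25) ÷ lead(D) = −27x² ÷ −3x = 9x. Subtract (9x)·D = −27x² + 45x. Remainder: −15x + 25.
Step 6: lead(−15x + 25) ÷ lead(D) = −15x ÷ −3x = 5. Subtract (5)·D = −15x + 25. Remainder: 0.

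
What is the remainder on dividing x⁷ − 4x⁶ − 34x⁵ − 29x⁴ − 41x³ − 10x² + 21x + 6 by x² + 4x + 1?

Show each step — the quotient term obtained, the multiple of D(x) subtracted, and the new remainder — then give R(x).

Step 1: lead(x⁷ − 4x⁶ − 34x⁵ − 29x⁴ − 41x³ − 10x² + 21x + 6) ÷ lead(D) = x⁷ ÷ x² = x⁵. Subtract (x⁵)·D = x⁷ + 4x⁶ + x⁵. Remainder: −8x⁶ − 35x⁵ − 29x⁴ − 41x³ − 10x² + 21x + 6.
Step 2: lead(−8x⁶ − 35x⁵ − 29x⁴ − 41x³ − 10x² + 21x + 6) ÷ lead(D) = −8x⁶ ÷ x² = −8x⁴. Subtract (−8x⁴)·D = −8x⁶ − 32x⁵ − 8x⁴. Remainder: −3x⁵ − 21x⁴ − 41x³ − 10x² + 21x + 6.
Step 3: lead(−3x⁵ − 21x⁴ − 41x³ − 10x² + 21x + 6) ÷ lead(D) = −3x⁵ ÷ x² = −3x³. Subtract (−3x³)·D = −3x⁵ − 12x⁴ − 3x³. Remainder: −9x⁴ − 38x³ − 10x² + 21x + 6.
Step 4: lead(−9x⁴ − 38x³ − 10x² + 21x + 6) ÷ lead(D) = −9x⁴ ÷ x² = −9x². Subtract (−9x²)·D = −9x⁴ − 36x³ − 9x². Remainder: −2x³ − x² + 21x + 6.
Step 5: lead(−2x³ − x² + 21x + 6) ÷ lead(D) = −2x³ ÷ x² = −2x. Subtract (−2x)·D = −2x³ − 8x² − 2x. Remainder: 7x² + 23x + 6.
Step 6: lead(7x² + 23x + 6) ÷ lead(D) = 7x² ÷ x² = 7. Subtract (7)·D = 7x² + 28x + 7. Remainder: −5x − 1.

R(x) = −5x − 1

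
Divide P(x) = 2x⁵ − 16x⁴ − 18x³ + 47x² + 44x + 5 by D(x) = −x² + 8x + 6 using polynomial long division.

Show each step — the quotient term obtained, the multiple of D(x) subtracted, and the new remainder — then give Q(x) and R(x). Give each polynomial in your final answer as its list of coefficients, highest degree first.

Step 1: lead(2x⁵ − 16x⁴ − 18x³ + 47x² + 44x + 5) ÷ lead(D) = 2x⁵ ÷ −x² = −2x³. Subtract (−2x³)·D = 2x⁵ − 16x⁴ − 12x³. Remainder: −6x³ + 47x² + 44x + 5.
Step 2: lead(−6x³ + 47x² + 44x + 5) ÷ lead(D) = −6x³ ÷ −x² = 6x. Subtract (6x)·D = −6x³ + 48x² + 36x. Remainder: −x² + 8x + 5.
Step 3: lead(−x² + 8x + 5) ÷ lead(D) = −x² ÷ −x² = 1. Subtract (1)·D = −x² + 8x + 6. Remainder: −1.

Q = [-2, 0, 6, 1]; R = [-1]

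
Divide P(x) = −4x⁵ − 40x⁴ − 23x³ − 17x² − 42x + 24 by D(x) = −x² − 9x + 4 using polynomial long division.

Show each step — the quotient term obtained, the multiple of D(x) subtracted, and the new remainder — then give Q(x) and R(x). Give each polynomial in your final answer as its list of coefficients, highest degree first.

Step 1: lead(−4x⁵ − 40x⁴ − 23x³ − 17x² − 42x + 24) ÷ lead(D) = −4x⁵ ÷ −x² = 4x³. Subtract (4x³)·D = −4x⁵ − 36x⁴ + 16x³. Remainder: −4x⁴ − 39x³ − 17x² − 42x + 24.
Step 2: lead(−4x⁴ − 39x³ − 17x² − 42x + 24) ÷ lead(D) = −4x⁴ ÷ −x² = 4x². Subtract (4x²)·D = −4x⁴ − 36x³ + 16x². Remainder: −3x³ − 33x² − 42x + 24.
Step 3: lead(−3x³ − 33x² − 42x + 24) ÷ lead(D) = −3x³ ÷ −x² = 3x. Subtract (3x)·D = −3x³ − 27x² + 12x. Remainder: −6x² − 54x + 24.
Step 4: lead(−6x² − 54x + 24) ÷ lead(D) = −6x² ÷ −x² = 6. Subtract (6)·D = −6x² − 54x + 24. Remainder: 0.

Q = [4, 4, 3, 6]; R = [0]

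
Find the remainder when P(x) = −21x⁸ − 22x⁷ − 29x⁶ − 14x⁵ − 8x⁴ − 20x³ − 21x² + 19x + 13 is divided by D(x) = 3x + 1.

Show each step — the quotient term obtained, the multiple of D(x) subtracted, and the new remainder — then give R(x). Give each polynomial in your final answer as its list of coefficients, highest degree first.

R = [5]

Step 1: lead(−21x⁸ − 22x⁷ − 29x⁶ − 14x⁵ − 8x⁴ − 20x³ − 21x² + 19x + 13) ÷ lead(D) = −21x⁸ ÷ 3x = −7x⁷. Subtract (−7x⁷)·D = −21x⁸ − 7x⁷. Remainder: −15x⁷ − 29x⁶ − 14x⁵ − 8x⁴ − 20x³ − 21x² + 19x + 13.
Step 2: lead(−15x⁷ − 29x⁶ − 14x⁵ − 8x⁴ − 20x³ − 21x² + 19x + 13) ÷ lead(D) = −15x⁷ ÷ 3x = −5x⁶. Subtract (−5x⁶)·D = −15x⁷ − 5x⁶. Remainder: −24x⁶ − 14x⁵ − 8x⁴ − 20x³ − 21x² + 19x + 13.
Step 3: lead(−24x⁶ − 14x⁵ − 8x⁴ − 20x³ − 21x² + 19x + 13) ÷ lead(D) = −24x⁶ ÷ 3x = −8x⁵. Subtract (−8x⁵)·D = −24x⁶ − 8x⁵. Remainder: −6x⁵ − 8x⁴ − 20x³ − 21x² + 19x + 13.
Step 4: lead(−6x⁵ − 8x⁴ − 20x³ − 21x² + 19x + 13) ÷ lead(D) = −6x⁵ ÷ 3x = −2x⁴. Subtract (−2x⁴)·D = −6x⁵ − 2x⁴. Remainder: −6x⁴ − 20x³ − 21x² + 19x + 13.
Step 5: lead(−6x⁴ − 20x³ − 21x² + 19x + 13) ÷ lead(D) = −6x⁴ ÷ 3x = −2x³. Subtract (−2x³)·D = −6x⁴ − 2x³. Remainder: −18x³ − 21x² + 19x + 13.
Step 6: lead(−18x³ − 21x² + 19x + 13) ÷ lead(D) = −18x³ ÷ 3x = −6x². Subtract (−6x²)·D = −18x³ − 6x². Remainder: −15x² + 19x + 13.
Step 7: lead(−15x² + 19x + 13) ÷ lead(D) = −15x² ÷ 3x = −5x. Subtract (−5x)·D = −15x² − 5x. Remainder: 24x + 13.
Step 8: lead(24x + 13) ÷ lead(D) = 24x ÷ 3x = 8. Subtract (8)·D = 24x + 8. Remainder: 5.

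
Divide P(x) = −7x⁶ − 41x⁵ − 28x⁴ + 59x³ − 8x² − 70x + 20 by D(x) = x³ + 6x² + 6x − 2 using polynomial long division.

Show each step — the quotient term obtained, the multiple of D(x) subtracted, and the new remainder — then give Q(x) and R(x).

Step 1: lead(−7x⁶ − 41x⁵ − 28x⁴ + 59x³ − 8x² − 70x + 20) ÷ lead(D) = −7x⁶ ÷ x³ = −7x³. Subtract (−7x³)·D = −7x⁶ − 42x⁵ − 42x⁴ + 14x³. Remainder: x⁵ + 14x⁴ + 45x³ − 8x² − 70x + 20.
Step 2: lead(x⁵ + 14x⁴ + 45x³ − 8x² − 70x + 20) ÷ lead(D) = x⁵ ÷ x³ = x². Subtract (x²)·D = x⁵ + 6x⁴ + 6x³ − 2x². Remainder: 8x⁴ + 39x³ − 6x² − 70x + 20.
Step 3: lead(8x⁴ + 39x³ − 6x² − 70x + 20) ÷ lead(D) = 8x⁴ ÷ x³ = 8x. Subtract (8x)·D = 8x⁴ + 48x³ + 48x² − 16x. Remainder: −9x³ − 54x² − 54x + 20.
Step 4: lead(−9x³ − 54x² − 54x + 20) ÷ lead(D) = −9x³ ÷ x³ = −9. Subtract (−9)·D = −9x³ − 54x² − 54x + 18. Remainder: 2.

Q(x) = −7x³ + x² + 8x − 9; R(x) = 2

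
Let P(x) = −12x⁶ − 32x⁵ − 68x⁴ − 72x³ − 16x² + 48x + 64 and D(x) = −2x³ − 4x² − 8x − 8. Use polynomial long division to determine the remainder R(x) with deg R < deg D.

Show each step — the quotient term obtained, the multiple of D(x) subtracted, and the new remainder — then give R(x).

R(x) = 0

Step 1: lead(−12x⁶ − 32x⁵ − 68x⁴ − 72x³ − 16x² + 48x + 64) ÷ lead(D) = −12x⁶ ÷ −2x³ = 6x³. Subtract (6x³)·D = −12x⁶ − 24x⁵ − 48x⁴ − 48x³. Remainder: −8x⁵ − 20x⁴ − 24x³ − 16x² + 48x + 64.
Step 2: lead(−8x⁵ − 20x⁴ − 24x³ − 16x² + 48x + 64) ÷ lead(D) = −8x⁵ ÷ −2x³ = 4x². Subtract (4x²)·D = −8x⁵ − 16x⁴ − 32x³ − 32x². Remainder: −4x⁴ + 8x³ + 16x² + 48x + 64.
Step 3: lead(−4x⁴ + 8x³ + 16x² + 48x + 64) ÷ lead(D) = −4x⁴ ÷ −2x³ = 2x. Subtract (2x)·D = −4x⁴ − 8x³ − 16x² − 16x. Remainder: 16x³ + 32x² + 64x + 64.
Step 4: lead(16x³ + 32x² + 64x + 64) ÷ lead(D) = 16x³ ÷ −2x³ = −8. Subtract (−8)·D = 16x³ + 32x² + 64x + 64. Remainder: 0.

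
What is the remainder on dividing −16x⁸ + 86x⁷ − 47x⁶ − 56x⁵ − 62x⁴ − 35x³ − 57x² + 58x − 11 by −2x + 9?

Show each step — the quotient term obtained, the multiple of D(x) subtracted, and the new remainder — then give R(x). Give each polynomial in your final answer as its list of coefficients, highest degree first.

R = [7]

Step 1: lead(−16x⁸ + 86x⁷ − 47x⁶ − 56x⁵ − 62x⁴ − 35x³ − 57x² + 58x − 11) ÷ lead(D) = −16x⁸ ÷ −2x = 8x⁷. Subtract (8x⁷)·D = −16x⁸ + 72x⁷. Remainder: 14x⁷ − 47x⁶ − 56x⁵ − 62x⁴ − 35x³ − 57x² + 58x − 11.
Step 2: lead(14x⁷ − 47x⁶ − 56x⁵ − 62x⁴ − 35x³ − 57x² + 58x − 11) ÷ lead(D) = 14x⁷ ÷ −2x = −7x⁶. Subtract (−7x⁶)·D = 14x⁷ − 63x⁶. Remainder: 16x⁶ − 56x⁵ − 62x⁴ − 35x³ − 57x² + 58x − 11.
Step 3: lead(16x⁶ − 56x⁵ − 62x⁴ − 35x³ − 57x² + 58x − 11) ÷ lead(D) = 16x⁶ ÷ −2x = −8x⁵. Subtract (−8x⁵)·D = 16x⁶ − 72x⁵. Remainder: 16x⁵ − 62x⁴ − 35x³ − 57x² + 58x − 11.
Step 4: lead(16x⁵ − 62x⁴ − 35x³ − 57x² + 58x − 11) ÷ lead(D) = 16x⁵ ÷ −2x = −8x⁴. Subtract (−8x⁴)·D = 16x⁵ − 72x⁴. Remainder: 10x⁴ − 35x³ − 57x² + 58x − 11.
Step 5: lead(10x⁴ − 35x³ − 57x² + 58x − 11) ÷ lead(D) = 10x⁴ ÷ −2x = −5x³. Subtract (−5x³)·D = 10x⁴ − 45x³. Remainder: 10x³ − 57x² + 58x − 11.
Step 6: lead(10x³ − 57x² + 58x − 11) ÷ lead(D) = 10x³ ÷ −2x = −5x². Subtract (−5x²)·D = 10x³ − 45x². Remainder: −12x² + 58x − 11.
Step 7: lead(−12x² + 58x − 11) ÷ lead(D) = −12x² ÷ −2x = 6x. Subtract (6x)·D = −12x² + 54x. Remainder: 4x − 11.
Step 8: lead(4x − 11) ÷ lead(D) = 4x ÷ −2x = −2. Subtract (−2)·D = 4x − 18. Remainder: 7.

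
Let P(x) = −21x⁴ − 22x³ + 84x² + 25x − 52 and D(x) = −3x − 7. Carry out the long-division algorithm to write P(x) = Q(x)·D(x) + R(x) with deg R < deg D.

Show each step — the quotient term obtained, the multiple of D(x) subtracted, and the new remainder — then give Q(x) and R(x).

Step 1: lead(−21x⁴ − 22x³ + 84x² + 25x − 52) ÷ lead(D) = −21x⁴ ÷ −3x = 7x³. Subtract (7x³)·D = −21x⁴ − 49x³. Remainder: 27x³ + 84x² + 25x − 52.
Step 2: lead(27x³ + 84x² + 25x − 52) ÷ lead(D) = 27x³ ÷ −3x = −9x². Subtract (−9x²)·D = 27x³ + 63x². Remainder: 21x² + 25x − 52.
Step 3: lead(21x² + 25x − 52) ÷ lead(D) = 21x² ÷ −3x = −7x. Subtract (−7x)·D = 21x² + 49x. Remainder: −24x − 52.
Step 4: lead(−24x − 52) ÷ lead(D) = −24x ÷ −3x = 8. Subtract (8)·D = −24x − 56. Remainder: 4.

Q(x) = 7x³ − 9x² − 7x + 8; R(x) = 4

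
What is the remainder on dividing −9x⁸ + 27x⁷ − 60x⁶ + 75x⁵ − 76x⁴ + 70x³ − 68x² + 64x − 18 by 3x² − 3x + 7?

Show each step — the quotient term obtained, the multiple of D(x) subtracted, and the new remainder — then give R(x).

R(x) = −5x − 4

Step 1: lead(−9x⁸ + 27x⁷ − 60x⁶ + 75x⁵ − 76x⁴ + 70x³ − 68x² + 64x − 18) ÷ lead(D) = −9x⁸ ÷ 3x² = −3x⁶. Subtract (−3x⁶)·D = −9x⁸ + 9x⁷ − 21x⁶. Remainder: 18x⁷ − 39x⁶ + 75x⁵ − 76x⁴ + 70x³ − 68x² + 64x − 18.
Step 2: lead(18x⁷ − 39x⁶ + 75x⁵ − 76x⁴ + 70x³ − 68x² + 64x − 18) ÷ lead(D) = 18x⁷ ÷ 3x² = 6x⁵. Subtract (6x⁵)·D = 18x⁷ − 18x⁶ + 42x⁵. Remainder: −21x⁶ + 33x⁵ − 76x⁴ + 70x³ − 68x² + 64x − 18.
Step 3: lead(−21x⁶ + 33x⁵ − 76x⁴ + 70x³ − 68x² + 64x − 18) ÷ lead(D) = −21x⁶ ÷ 3x² = −7x⁴. Subtract (−7x⁴)·D = −21x⁶ + 21x⁵ − 49x⁴. Remainder: 12x⁵ − 27x⁴ + 70x³ − 68x² + 64x − 18.
Step 4: lead(12x⁵ − 27x⁴ + 70x³ − 68x² + 64x − 18) ÷ lead(D) = 12x⁵ ÷ 3x² = 4x³. Subtract (4x³)·D = 12x⁵ − 12x⁴ + 28x³. Remainder: −15x⁴ + 42x³ − 68x² + 64x − 18.
Step 5: lead(−15x⁴ + 42x³ − 68x² + 64x − 18) ÷ lead(D) = −15x⁴ ÷ 3x² = −5x². Subtract (−5x²)·D = −15x⁴ + 15x³ − 35x². Remainder: 27x³ − 33x² + 64x − 18.
Step 6: lead(27x³ − 33x² + 64x − 18) ÷ lead(D) = 27x³ ÷ 3x² = 9x. Subtract (9x)·D = 27x³ − 27x² + 63x. Remainder: −6x² + x − 18.
Step 7: lead(−6x² + x − 18) ÷ lead(D) = −6x² ÷ 3x² = −2. Subtract (−2)·D = −6x² + 6x − 14. Remainder: −5x − 4.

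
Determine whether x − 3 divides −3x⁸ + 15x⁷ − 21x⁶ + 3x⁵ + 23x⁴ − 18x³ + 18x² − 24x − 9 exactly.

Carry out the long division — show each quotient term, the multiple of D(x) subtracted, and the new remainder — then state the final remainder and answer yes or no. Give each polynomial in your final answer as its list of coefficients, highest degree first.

R = [0], so D(x) is a factor of P(x). yes

Step 1: lead(−3x⁸ + 15x⁷ − 21x⁶ + 3x⁵ + 23x⁴ − 18x³ + 18x² − 24x − 9) ÷ lead(D) = −3x⁸ ÷ x = −3x⁷. Subtract (−3x⁷)·D = −3x⁸ + 9x⁷. Remainder: 6x⁷ − 21x⁶ + 3x⁵ + 23x⁴ − 18x³ + 18x² − 24x − 9.
Step 2: lead(6x⁷ − 21x⁶ + 3x⁵ + 23x⁴ − 18x³ + 18x² − 24x − 9) ÷ lead(D) = 6x⁷ ÷ x = 6x⁶. Subtract (6x⁶)·D = 6x⁷ − 18x⁶. Remainder: −3x⁶ + 3x⁵ + 23x⁴ − 18x³ + 18x² − 24x − 9.
Step 3: lead(−3x⁶ + 3x⁵ + 23x⁴ − 18x³ + 18x² − 24x − 9) ÷ lead(D) = −3x⁶ ÷ x = −3x⁵. Subtract (−3x⁵)·D = −3x⁶ + 9x⁵. Remainder: −6x⁵ + 23x⁴ − 18x³ + 18x² − 24x − 9.
Step 4: lead(−6x⁵ + 23x⁴ − 18x³ + 18x² − 24x − 9) ÷ lead(D) = −6x⁵ ÷ x = −6x⁴. Subtract (−6x⁴)·D = −6x⁵ + 18x⁴. Remainder: 5x⁴ − 18x³ + 18x² − 24x − 9.
Step 5: lead(5x⁴ − 18x³ + 18x² − 24x − 9) ÷ lead(D) = 5x⁴ ÷ x = 5x³. Subtract (5x³)·D = 5x⁴ − 15x³. Remainder: −3x³ + 18x² − 24x − 9.
Step 6: lead(−3x³ + 18x² − 24x − 9) ÷ lead(D) = −3x³ ÷ x = −3x². Subtract (−3x²)·D = −3x³ + 9x². Remainder: 9x² − 24x − 9.
Step 7: lead(9x² − 24x − 9) ÷ lead(D) = 9x² ÷ x = 9x. Subtract (9x)·D = 9x² − 27x. Remainder: 3x − 9.
Step 8: lead(3x − 9) ÷ lead(D) = 3x ÷ x = 3. Subtract (3)·D = 3x − 9. Remainder: 0.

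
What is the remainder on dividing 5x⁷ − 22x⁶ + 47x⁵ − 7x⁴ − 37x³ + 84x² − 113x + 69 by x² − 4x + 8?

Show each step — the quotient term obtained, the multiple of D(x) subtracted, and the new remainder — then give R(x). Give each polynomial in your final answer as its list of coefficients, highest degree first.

Step 1: lead(5x⁷ − 22x⁶ + 47x⁵ − 7x⁴ − 37x³ + 84x² − 113x + 69) ÷ lead(D) = 5x⁷ ÷ x² = 5x⁵. Subtract (5x⁵)·D = 5x⁷ − 20x⁶ + 40x⁵. Remainder: −2x⁶ + 7x⁵ − 7x⁴ − 37x³ + 84x² − 113x + 69.
Step 2: lead(−2x⁶ + 7x⁵ − 7x⁴ − 37x³ + 84x² − 113x + 69) ÷ lead(D) = −2x⁶ ÷ x² = −2x⁴. Subtract (−2x⁴)·D = −2x⁶ + 8x⁵ − 16x⁴. Remainder: −x⁵ + 9x⁴ − 37x³ + 84x² − 113x + 69.
Step 3: lead(−x⁵ + 9x⁴ − 37x³ + 84x² − 113x + 69) ÷ lead(D) = −x⁵ ÷ x² = −x³. Subtract (−x³)·D = −x⁵ + 4x⁴ − 8x³. Remainder: 5x⁴ − 29x³ + 84x² − 113x + 69.
Step 4: lead(5x⁴ − 29x³ + 84x² − 113x + 69) ÷ lead(D) = 5x⁴ ÷ x² = 5x². Subtract (5x²)·D = 5x⁴ − 20x³ + 40x². Remainder: −9x³ + 44x² − 113x + 69.
Step 5: lead(−9x³ + 44x² − 113x + 69) ÷ lead(D) = −9x³ ÷ x² = −9x. Subtract (−9x)·D = −9x³ + 36x² − 72x. Remainder: 8x² − 41x + 69.
Step 6: lead(8x² − 41x + 69) ÷ lead(D) = 8x² ÷ x² = 8. Subtract (8)·D = 8x² − 32x + 64. Remainder: −9x + 5.

R = [-9, 5]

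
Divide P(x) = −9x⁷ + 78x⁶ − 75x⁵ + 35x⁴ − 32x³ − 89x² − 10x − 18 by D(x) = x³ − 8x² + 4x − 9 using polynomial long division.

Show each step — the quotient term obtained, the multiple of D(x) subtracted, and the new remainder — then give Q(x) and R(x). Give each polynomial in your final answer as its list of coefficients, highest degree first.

Q = [-9, 6, 9, 2, 2]; R = [0]

Step 1: lead(−9x⁷ + 78x⁶ − 75x⁵ + 35x⁴ − 32x³ − 89x² − 10x − 18) ÷ lead(D) = −9x⁷ ÷ x³ = −9x⁴. Subtract (−9x⁴)·D = −9x⁷ + 72x⁶ − 36x⁵ + 81x⁴. Remainder: 6x⁶ − 39x⁵ − 46x⁴ − 32x³ − 89x² − 10x − 18.
Step 2: lead(6x⁶ − 39x⁵ − 46x⁴ − 32x³ − 89x² − 10x − 18) ÷ lead(D) = 6x⁶ ÷ x³ = 6x³. Subtract (6x³)·D = 6x⁶ − 48x⁵ + 24x⁴ − 54x³. Remainder: 9x⁵ − 70x⁴ + 22x³ − 89x² − 10x − 18.
Step 3: lead(9x⁵ − 70x⁴ + 22x³ − 89x² − 10x − 18) ÷ lead(D) = 9x⁵ ÷ x³ = 9x². Subtract (9x²)·D = 9x⁵ − 72x⁴ + 36x³ − 81x². Remainder: 2x⁴ − 14x³ − 8x² − 10x − 18.
Step 4: lead(2x⁴ − 14x³ − 8x² − 10x − 18) ÷ lead(D) = 2x⁴ ÷ x³ = 2x. Subtract (2x)·D = 2x⁴ − 16x³ + 8x² − 18x. Remainder: 2x³ − 16x² + 8x − 18.
Step 5: lead(2x³ − 16x² + 8x − 18) ÷ lead(D) = 2x³ ÷ x³ = 2. Subtract (2)·D = 2x³ − 16x² + 8x − 18. Remainder: 0.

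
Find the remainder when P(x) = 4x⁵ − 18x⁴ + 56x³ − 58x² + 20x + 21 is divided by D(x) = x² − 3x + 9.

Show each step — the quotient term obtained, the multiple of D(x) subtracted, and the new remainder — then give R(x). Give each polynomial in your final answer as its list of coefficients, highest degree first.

R = [8, 3]

Step 1: lead(4x⁵ − 18x⁴ + 56x³ − 58x² + 20x + 21) ÷ lead(D) = 4x⁵ ÷ x² = 4x³. Subtract (4x³)·D = 4x⁵ − 12x⁴ + 36x³. Remainder: −6x⁴ + 20x³ − 58x² + 20x + 21.
Step 2: lead(−6x⁴ + 20x³ − 58x² + 20x + 21) ÷ lead(D) = −6x⁴ ÷ x² = −6x². Subtract (−6x²)·D = −6x⁴ + 18x³ − 54x². Remainder: 2x³ − 4x² + 20x + 21.
Step 3: lead(2x³ − 4x² + 20x + 21) ÷ lead(D) = 2x³ ÷ x² = 2x. Subtract (2x)·D = 2x³ − 6x² + 18x. Remainder: 2x² + 2x + 21.
Step 4: lead(2x² + 2x + 21) ÷ lead(D) = 2x² ÷ x² = 2. Subtract (2)·D = 2x² − 6x + 18. Remainder: 8x + 3.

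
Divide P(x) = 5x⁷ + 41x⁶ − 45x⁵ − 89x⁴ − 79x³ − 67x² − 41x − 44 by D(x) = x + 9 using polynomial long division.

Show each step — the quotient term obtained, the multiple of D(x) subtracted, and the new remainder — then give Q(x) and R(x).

Q(x) = 5x⁶ − 4x⁵ − 9x⁴ − 8x³ − 7x² − 4x − 5; R(x) = 1

Step 1: lead(5x⁷ + 41x⁶ − 45x⁵ − 89x⁴ − 79x³ − 67x² − 41x − 44) ÷ lead(D) = 5x⁷ ÷ x = 5x⁶. Subtract (5x⁶)·D = 5x⁷ + 45x⁶. Remainder: −4x⁶ − 45x⁵ − 89x⁴ − 79x³ − 67x² − 41x − 44.
Step 2: lead(−4x⁶ − 45x⁵ − 89x⁴ − 79x³ − 67x² − 41x − 44) ÷ lead(D) = −4x⁶ ÷ x = −4x⁵. Subtract (−4x⁵)·D = −4x⁶ − 36x⁵. Remainder: −9x⁵ − 89x⁴ − 79x³ − 67x² − 41x − 44.
Step 3: lead(−9x⁵ − 89x⁴ − 79x³ − 67x² − 41x − 44) ÷ lead(D) = −9x⁵ ÷ x = −9x⁴. Subtract (−9x⁴)·D = −9x⁵ − 81x⁴. Remainder: −8x⁴ − 79x³ − 67x² − 41x − 44.
Step 4: lead(−8x⁴ − 79x³ − 67x² − 41x − 44) ÷ lead(D) = −8x⁴ ÷ x = −8x³. Subtract (−8x³)·D = −8x⁴ − 72x³. Remainder: −7x³ − 67x² − 41x − 44.
Step 5: lead(−7x³ − 67x² − 41x − 44) ÷ lead(D) = −7x³ ÷ x = −7x². Subtract (−7x²)·D = −7x³ − 63x². Remainder: −4x² − 41x − 44.
Step 6: lead(−4x² − 41x − 44) ÷ lead(D) = −4x² ÷ x = −4x. Subtract (−4x)·D = −4x² − 36x. Remainder: −5x − 44.
Step 7: lead(−5x − 44) ÷ lead(D) = −5x ÷ x = −5. Subtract (−5)·D = −5x − 45. Remainder: 1.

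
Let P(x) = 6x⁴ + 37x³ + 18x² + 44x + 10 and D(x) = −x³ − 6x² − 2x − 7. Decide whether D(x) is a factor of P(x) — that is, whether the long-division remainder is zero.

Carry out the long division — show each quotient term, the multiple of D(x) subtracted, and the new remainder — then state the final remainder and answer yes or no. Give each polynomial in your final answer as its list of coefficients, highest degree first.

Step 1: lead(6x⁴ + 37x³ + 18x² + 44x + 10) ÷ lead(D) = 6x⁴ ÷ −x³ = −6x. Subtract (−6x)·D = 6x⁴ + 36x³ + 12x² + 42x. Remainder: x³ + 6x² + 2x + 10.
Step 2: lead(x³ + 6x² + 2x + 10) ÷ lead(D) = x³ ÷ −x³ = −1. Subtract (−1)·D = x³ + 6x² + 2x + 7. Remainder: 3.

R = [3], so D(x) is not a factor of P(x). no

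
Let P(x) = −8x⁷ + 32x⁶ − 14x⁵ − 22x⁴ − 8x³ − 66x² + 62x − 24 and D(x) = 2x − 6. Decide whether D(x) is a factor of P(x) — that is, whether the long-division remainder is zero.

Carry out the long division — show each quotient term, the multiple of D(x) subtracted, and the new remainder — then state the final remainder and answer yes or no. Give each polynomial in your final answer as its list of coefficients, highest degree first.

R = [0], so D(x) is a factor of P(x). yes

Step 1: lead(−8x⁷ + 32x⁶ − 14x⁵ − 22x⁴ − 8x³ − 66x² + 62x − 24) ÷ lead(D) = −8x⁷ ÷ 2x = −4x⁶. Subtract (−4x⁶)·D = −8x⁷ + 24x⁶. Remainder: 8x⁶ − 14x⁵ − 22x⁴ − 8x³ − 66x² + 62x − 24.
Step 2: lead(8x⁶ − 14x⁵ − 22x⁴ − 8x³ − 66x² + 62x − 24) ÷ lead(D) = 8x⁶ ÷ 2x = 4x⁵. Subtract (4x⁵)·D = 8x⁶ − 24x⁵. Remainder: 10x⁵ − 22x⁴ − 8x³ − 66x² + 62x − 24.
Step 3: lead(10x⁵ − 22x⁴ − 8x³ − 66x² + 62x − 24) ÷ lead(D) = 10x⁵ ÷ 2x = 5x⁴. Subtract (5x⁴)·D = 10x⁵ − 30x⁴. Remainder: 8x⁴ − 8x³ − 66x² + 62x − 24.
Step 4: lead(8x⁴ − 8x³ − 66x² + 62x − 24) ÷ lead(D) = 8x⁴ ÷ 2x = 4x³. Subtract (4x³)·D = 8x⁴ − 24x³. Remainder: 16x³ − 66x² + 62x − 24.
Step 5: lead(16x³ − 66x² + 62x − 24) ÷ lead(D) = 16x³ ÷ 2x = 8x². Subtract (8x²)·D = 16x³ − 48x². Remainder: −18x² + 62x − 24.
Step 6: lead(−18x² + 62x − 24) ÷ lead(D) = −18x² ÷ 2x = −9x. Subtract (−9x)·D = −18x² + 54x. Remainder: 8x − 24.
Step 7: lead(8x − 24) ÷ lead(D) = 8x ÷ 2x = 4. Subtract (4)·D = 8x − 24. Remainder: 0.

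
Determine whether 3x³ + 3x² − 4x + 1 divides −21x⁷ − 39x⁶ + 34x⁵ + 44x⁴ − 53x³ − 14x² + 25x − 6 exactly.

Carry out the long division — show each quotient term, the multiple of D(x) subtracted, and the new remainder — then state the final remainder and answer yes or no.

R(x) = 0, so D(x) is a factor of P(x). yes

Step 1: lead(−21x⁷ − 39x⁶ + 34x⁵ + 44x⁴ − 53x³ − 14x² + 25x − 6) ÷ lead(D) = −21x⁷ ÷ 3x³ = −7x⁴. Subtract (−7x⁴)·D = −21x⁷ − 21x⁶ + 28x⁵ − 7x⁴. Remainder: −18x⁶ + 6x⁵ + 51x⁴ − 53x³ − 14x² + 25x − 6.
Step 2: lead(−18x⁶ + 6x⁵ + 51x⁴ − 53x³ − 14x² + 25x − 6) ÷ lead(D) = −18x⁶ ÷ 3x³ = −6x³. Subtract (−6x³)·D = −18x⁶ − 18x⁵ + 24x⁴ − 6x³. Remainder: 24x⁵ + 27x⁴ − 47x³ − 14x² + 25x − 6.
Step 3: lead(24x⁵ + 27x⁴ − 47x³ − 14x² + 25x − 6) ÷ lead(D) = 24x⁵ ÷ 3x³ = 8x². Subtract (8x²)·D = 24x⁵ + 24x⁴ − 32x³ + 8x². Remainder: 3x⁴ − 15x³ − 22x² + 25x − 6.
Step 4: lead(3x⁴ − 15x³ − 22x² + 25x − 6) ÷ lead(D) = 3x⁴ ÷ 3x³ = x. Subtract (x)·D = 3x⁴ + 3x³ − 4x² + x. Remainder: −18x³ − 18x² + 24x − 6.
Step 5: lead(−18x³ − 18x² + 24x − 6) ÷ lead(D) = −18x³ ÷ 3x³ = −6. Subtract (−6)·D = −18x³ − 18x² + 24x − 6. Remainder: 0.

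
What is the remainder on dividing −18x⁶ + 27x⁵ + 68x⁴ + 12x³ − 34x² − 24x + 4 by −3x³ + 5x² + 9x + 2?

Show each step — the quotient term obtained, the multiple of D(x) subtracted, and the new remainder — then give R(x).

Step 1: lead(−18x⁶ + 27x⁵ + 68x⁴ + 12x³ − 34x² − 24x + 4) ÷ lead(D) = −18x⁶ ÷ −3x³ = 6x³. Subtract (6x³)·D = −18x⁶ + 30x⁵ + 54x⁴ + 12x³. Remainder: −3x⁵ + 14x⁴ − 34x² − 24x + 4.
Step 2: lead(−3x⁵ + 14x⁴ − 34x² − 24x + 4) ÷ lead(D) = −3x⁵ ÷ −3x³ = x². Subtract (x²)·D = −3x⁵ + 5x⁴ + 9x³ + 2x². Remainder: 9x⁴ − 9x³ − 36x² − 24x + 4.
Step 3: lead(9x⁴ − 9x³ − 36x² − 24x + 4) ÷ lead(D) = 9x⁴ ÷ −3x³ = −3x. Subtract (−3x)·D = 9x⁴ − 15x³ − 27x² − 6x. Remainder: 6x³ − 9x² − 18x + 4.
Step 4: lead(6x³ − 9x² − 18x + 4) ÷ lead(D) = 6x³ ÷ −3x³ = −2. Subtract (−2)·D = 6x³ − 10x² − 18x − 4. Remainder: x² + 8.

R(x) = x² + 8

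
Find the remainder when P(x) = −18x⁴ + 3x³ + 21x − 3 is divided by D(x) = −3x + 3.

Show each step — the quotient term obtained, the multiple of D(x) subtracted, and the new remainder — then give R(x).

Step 1: lead(−18x⁴ + 3x³ + 21x − 3) ÷ lead(D) = −18x⁴ ÷ −3x = 6x³. Subtract (6x³)·D = −18x⁴ + 18x³. Remainder: −15x³ + 21x − 3.
Step 2: lead(−15x³ + 21x − 3) ÷ lead(D) = −15x³ ÷ −3x = 5x². Subtract (5x²)·D = −15x³ + 15x². Remainder: −15x² + 21x − 3.
Step 3: lead(−15x² + 21x − 3) ÷ lead(D) = −15x² ÷ −3x = 5x. Subtract (5x)·D = −15x² + 15x. Remainder: 6x − 3.
Step 4: lead(6x − 3) ÷ lead(D) = 6x ÷ −3x = −2. Subtract (−2)·D = 6x − 6. Remainder: 3.

R(x) = 3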